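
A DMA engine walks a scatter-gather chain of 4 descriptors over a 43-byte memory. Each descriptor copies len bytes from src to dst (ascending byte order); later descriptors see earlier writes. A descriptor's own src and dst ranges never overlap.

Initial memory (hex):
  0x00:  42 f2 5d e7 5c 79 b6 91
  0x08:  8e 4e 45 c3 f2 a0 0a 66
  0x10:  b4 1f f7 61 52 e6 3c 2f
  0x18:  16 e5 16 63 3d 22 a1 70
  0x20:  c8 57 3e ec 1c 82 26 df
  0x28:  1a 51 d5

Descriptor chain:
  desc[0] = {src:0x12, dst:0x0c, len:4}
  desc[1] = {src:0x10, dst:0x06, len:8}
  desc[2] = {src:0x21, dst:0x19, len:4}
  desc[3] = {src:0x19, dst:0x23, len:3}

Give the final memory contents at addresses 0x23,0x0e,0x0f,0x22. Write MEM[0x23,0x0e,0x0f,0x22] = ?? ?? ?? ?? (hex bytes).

  after D0: wrote 4B at 0x0c = f76152e6
  after D1: wrote 8B at 0x06 = b41ff76152e63c2f
  after D2: wrote 4B at 0x19 = 573eec1c
  after D3: wrote 3B at 0x23 = 573eec
query mem[0x23]=0x57, mem[0x0e]=0x52, mem[0x0f]=0xe6, mem[0x22]=0x3e

MEM[0x23,0x0e,0x0f,0x22] = 57 52 e6 3e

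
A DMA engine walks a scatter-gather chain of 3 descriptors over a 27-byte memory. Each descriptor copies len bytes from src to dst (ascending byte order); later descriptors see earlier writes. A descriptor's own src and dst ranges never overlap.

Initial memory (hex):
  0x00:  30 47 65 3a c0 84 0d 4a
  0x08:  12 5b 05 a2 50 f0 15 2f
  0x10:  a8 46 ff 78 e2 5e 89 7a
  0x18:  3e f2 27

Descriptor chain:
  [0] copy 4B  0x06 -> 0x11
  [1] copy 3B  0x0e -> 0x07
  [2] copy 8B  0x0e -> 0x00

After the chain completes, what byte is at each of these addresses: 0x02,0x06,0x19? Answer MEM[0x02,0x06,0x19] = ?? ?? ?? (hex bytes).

D0: mem[0x11..0x14] <- [0d 4a 12 5b]
D1: mem[0x07..0x09] <- [15 2f a8]
D2: mem[0x00..0x07] <- [15 2f a8 0d 4a 12 5b 5e]
query mem[0x02]=0xa8, mem[0x06]=0x5b, mem[0x19]=0xf2

MEM[0x02,0x06,0x19] = a8 5b f2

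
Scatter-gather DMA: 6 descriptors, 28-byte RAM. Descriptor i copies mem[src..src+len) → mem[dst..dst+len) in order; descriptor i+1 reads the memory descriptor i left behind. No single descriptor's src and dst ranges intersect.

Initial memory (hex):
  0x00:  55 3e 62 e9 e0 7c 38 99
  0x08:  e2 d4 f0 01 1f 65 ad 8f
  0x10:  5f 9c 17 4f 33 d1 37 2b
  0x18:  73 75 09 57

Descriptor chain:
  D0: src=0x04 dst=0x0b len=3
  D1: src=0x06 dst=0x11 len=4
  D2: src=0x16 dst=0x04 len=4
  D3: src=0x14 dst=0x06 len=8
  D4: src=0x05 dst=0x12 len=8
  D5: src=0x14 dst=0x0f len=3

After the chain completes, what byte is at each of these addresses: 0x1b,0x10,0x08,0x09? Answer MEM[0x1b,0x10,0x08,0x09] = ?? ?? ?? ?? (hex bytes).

#0 dst[0x0b+3] := {0xe0,0x7c,0x38}
#1 dst[0x11+4] := {0x38,0x99,0xe2,0xd4}
#2 dst[0x04+4] := {0x37,0x2b,0x73,0x75}
#3 dst[0x06+8] := {0xd4,0xd1,0x37,0x2b,0x73,0x75,0x09,0x57}
#4 dst[0x12+8] := {0x2b,0xd4,0xd1,0x37,0x2b,0x73,0x75,0x09}
#5 dst[0x0f+3] := {0xd1,0x37,0x2b}
query mem[0x1b]=0x57, mem[0x10]=0x37, mem[0x08]=0x37, mem[0x09]=0x2b

MEM[0x1b,0x10,0x08,0x09] = 57 37 37 2b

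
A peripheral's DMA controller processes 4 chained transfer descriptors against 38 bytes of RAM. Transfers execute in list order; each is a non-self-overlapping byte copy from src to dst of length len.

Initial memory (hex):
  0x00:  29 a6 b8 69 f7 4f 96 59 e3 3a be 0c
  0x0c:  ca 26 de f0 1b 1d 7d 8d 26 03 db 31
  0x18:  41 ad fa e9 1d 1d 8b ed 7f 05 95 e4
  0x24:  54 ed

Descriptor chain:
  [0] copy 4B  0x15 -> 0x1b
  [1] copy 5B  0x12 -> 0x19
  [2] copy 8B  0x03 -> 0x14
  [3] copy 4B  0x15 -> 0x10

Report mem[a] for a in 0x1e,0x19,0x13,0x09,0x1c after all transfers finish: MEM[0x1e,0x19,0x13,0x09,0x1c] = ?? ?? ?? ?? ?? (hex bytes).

MEM[0x1e,0x19,0x13,0x09,0x1c] = 41 e3 59 3a 03

#0 dst[0x1b+4] := {0x03,0xdb,0x31,0x41}
#1 dst[0x19+5] := {0x7d,0x8d,0x26,0x03,0xdb}
#2 dst[0x14+8] := {0x69,0xf7,0x4f,0x96,0x59,0xe3,0x3a,0xbe}
#3 dst[0x10+4] := {0xf7,0x4f,0x96,0x59}
query mem[0x1e]=0x41, mem[0x19]=0xe3, mem[0x13]=0x59, mem[0x09]=0x3a, mem[0x1c]=0x03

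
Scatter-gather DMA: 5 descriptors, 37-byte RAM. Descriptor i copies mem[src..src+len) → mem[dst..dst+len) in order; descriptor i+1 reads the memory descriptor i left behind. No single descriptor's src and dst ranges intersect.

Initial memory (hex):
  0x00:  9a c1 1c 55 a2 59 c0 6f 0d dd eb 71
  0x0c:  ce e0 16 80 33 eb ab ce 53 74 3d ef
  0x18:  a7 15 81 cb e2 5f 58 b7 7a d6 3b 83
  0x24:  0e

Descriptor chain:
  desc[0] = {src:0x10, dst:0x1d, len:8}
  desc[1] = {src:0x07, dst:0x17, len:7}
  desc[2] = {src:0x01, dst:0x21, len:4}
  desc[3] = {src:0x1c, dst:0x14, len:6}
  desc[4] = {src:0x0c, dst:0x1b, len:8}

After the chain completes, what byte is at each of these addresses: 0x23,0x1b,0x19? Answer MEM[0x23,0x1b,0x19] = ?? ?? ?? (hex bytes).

  after D0: wrote 8B at 0x1d = 33ebabce53743def
  after D1: wrote 7B at 0x17 = 6f0dddeb71cee0
  after D2: wrote 4B at 0x21 = c11c55a2
  after D3: wrote 6B at 0x14 = cee0ebabcec1
  after D4: wrote 8B at 0x1b = cee0168033ebabce
query mem[0x23]=0x55, mem[0x1b]=0xce, mem[0x19]=0xc1

MEM[0x23,0x1b,0x19] = 55 ce c1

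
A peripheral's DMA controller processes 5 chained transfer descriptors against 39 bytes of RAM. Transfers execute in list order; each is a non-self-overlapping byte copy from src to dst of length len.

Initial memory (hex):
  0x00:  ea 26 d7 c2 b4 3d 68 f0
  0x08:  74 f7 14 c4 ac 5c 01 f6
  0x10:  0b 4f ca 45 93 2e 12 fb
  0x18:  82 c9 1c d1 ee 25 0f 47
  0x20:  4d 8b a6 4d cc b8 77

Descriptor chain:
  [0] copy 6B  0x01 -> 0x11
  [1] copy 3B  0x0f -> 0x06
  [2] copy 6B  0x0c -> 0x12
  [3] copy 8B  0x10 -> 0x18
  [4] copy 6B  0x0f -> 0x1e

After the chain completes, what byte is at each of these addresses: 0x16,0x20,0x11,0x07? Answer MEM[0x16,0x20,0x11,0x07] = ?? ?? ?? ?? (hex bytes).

MEM[0x16,0x20,0x11,0x07] = 0b 26 26 0b

  after D0: wrote 6B at 0x11 = 26d7c2b43d68
  after D1: wrote 3B at 0x06 = f60b26
  after D2: wrote 6B at 0x12 = ac5c01f60b26
  after D3: wrote 8B at 0x18 = 0b26ac5c01f60b26
  after D4: wrote 6B at 0x1e = f60b26ac5c01
query mem[0x16]=0x0b, mem[0x20]=0x26, mem[0x11]=0x26, mem[0x07]=0x0b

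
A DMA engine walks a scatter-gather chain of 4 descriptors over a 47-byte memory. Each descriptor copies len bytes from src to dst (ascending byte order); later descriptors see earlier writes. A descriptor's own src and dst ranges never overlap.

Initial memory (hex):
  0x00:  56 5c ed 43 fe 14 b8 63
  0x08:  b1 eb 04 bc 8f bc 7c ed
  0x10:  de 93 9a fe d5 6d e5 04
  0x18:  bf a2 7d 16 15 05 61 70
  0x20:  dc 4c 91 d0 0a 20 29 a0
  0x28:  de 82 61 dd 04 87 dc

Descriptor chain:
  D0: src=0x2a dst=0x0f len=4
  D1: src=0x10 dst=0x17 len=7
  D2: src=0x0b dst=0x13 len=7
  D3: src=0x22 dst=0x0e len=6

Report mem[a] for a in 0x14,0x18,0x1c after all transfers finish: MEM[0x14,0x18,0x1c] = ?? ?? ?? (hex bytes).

D0: mem[0x0f..0x12] <- [61 dd 04 87]
D1: mem[0x17..0x1d] <- [dd 04 87 fe d5 6d e5]
D2: mem[0x13..0x19] <- [bc 8f bc 7c 61 dd 04]
D3: mem[0x0e..0x13] <- [91 d0 0a 20 29 a0]
query mem[0x14]=0x8f, mem[0x18]=0xdd, mem[0x1c]=0x6d

MEM[0x14,0x18,0x1c] = 8f dd 6d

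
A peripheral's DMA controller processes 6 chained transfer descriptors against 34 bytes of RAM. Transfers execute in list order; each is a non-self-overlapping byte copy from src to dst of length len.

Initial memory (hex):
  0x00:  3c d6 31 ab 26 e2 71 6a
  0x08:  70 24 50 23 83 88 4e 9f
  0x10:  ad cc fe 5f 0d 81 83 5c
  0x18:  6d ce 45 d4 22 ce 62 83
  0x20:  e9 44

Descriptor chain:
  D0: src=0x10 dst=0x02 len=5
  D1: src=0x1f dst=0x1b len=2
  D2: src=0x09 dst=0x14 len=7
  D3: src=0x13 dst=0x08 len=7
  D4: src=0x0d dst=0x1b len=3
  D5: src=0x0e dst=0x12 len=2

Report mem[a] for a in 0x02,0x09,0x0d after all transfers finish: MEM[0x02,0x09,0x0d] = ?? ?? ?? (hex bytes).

MEM[0x02,0x09,0x0d] = ad 24 88

  after D0: wrote 5B at 0x02 = adccfe5f0d
  after D1: wrote 2B at 0x1b = 83e9
  after D2: wrote 7B at 0x14 = 24502383884e9f
  after D3: wrote 7B at 0x08 = 5f24502383884e
  after D4: wrote 3B at 0x1b = 884e9f
  after D5: wrote 2B at 0x12 = 4e9f
query mem[0x02]=0xad, mem[0x09]=0x24, mem[0x0d]=0x88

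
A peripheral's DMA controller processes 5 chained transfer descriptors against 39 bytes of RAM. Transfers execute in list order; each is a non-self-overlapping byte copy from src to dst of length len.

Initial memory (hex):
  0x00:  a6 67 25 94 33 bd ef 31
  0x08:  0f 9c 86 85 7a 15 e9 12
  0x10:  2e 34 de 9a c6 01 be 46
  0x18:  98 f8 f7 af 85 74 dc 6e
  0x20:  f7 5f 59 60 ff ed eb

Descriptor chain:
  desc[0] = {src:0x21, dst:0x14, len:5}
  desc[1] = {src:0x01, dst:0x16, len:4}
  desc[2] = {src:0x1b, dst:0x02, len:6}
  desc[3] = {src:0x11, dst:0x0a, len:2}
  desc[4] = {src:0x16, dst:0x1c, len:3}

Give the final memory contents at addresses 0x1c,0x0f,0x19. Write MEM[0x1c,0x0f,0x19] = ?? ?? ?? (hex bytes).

  after D0: wrote 5B at 0x14 = 5f5960ffed
  after D1: wrote 4B at 0x16 = 67259433
  after D2: wrote 6B at 0x02 = af8574dc6ef7
  after D3: wrote 2B at 0x0a = 34de
  after D4: wrote 3B at 0x1c = 672594
query mem[0x1c]=0x67, mem[0x0f]=0x12, mem[0x19]=0x33

MEM[0x1c,0x0f,0x19] = 67 12 33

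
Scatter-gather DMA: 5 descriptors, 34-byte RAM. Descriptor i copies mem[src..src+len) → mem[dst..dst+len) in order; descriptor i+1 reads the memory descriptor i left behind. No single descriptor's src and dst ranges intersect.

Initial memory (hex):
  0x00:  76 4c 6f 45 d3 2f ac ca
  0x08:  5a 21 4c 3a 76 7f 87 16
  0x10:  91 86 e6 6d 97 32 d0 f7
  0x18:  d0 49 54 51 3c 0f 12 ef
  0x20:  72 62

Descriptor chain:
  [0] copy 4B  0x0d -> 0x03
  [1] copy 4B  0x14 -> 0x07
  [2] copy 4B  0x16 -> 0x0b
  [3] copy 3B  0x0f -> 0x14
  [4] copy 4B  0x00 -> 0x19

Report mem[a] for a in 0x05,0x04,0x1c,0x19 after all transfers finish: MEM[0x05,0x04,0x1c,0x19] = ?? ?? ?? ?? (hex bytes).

[0] 0x0d->0x03 len=4 : 7f 87 16 91
[1] 0x14->0x07 len=4 : 97 32 d0 f7
[2] 0x16->0x0b len=4 : d0 f7 d0 49
[3] 0x0f->0x14 len=3 : 16 91 86
[4] 0x00->0x19 len=4 : 76 4c 6f 7f
query mem[0x05]=0x16, mem[0x04]=0x87, mem[0x1c]=0x7f, mem[0x19]=0x76

MEM[0x05,0x04,0x1c,0x19] = 16 87 7f 76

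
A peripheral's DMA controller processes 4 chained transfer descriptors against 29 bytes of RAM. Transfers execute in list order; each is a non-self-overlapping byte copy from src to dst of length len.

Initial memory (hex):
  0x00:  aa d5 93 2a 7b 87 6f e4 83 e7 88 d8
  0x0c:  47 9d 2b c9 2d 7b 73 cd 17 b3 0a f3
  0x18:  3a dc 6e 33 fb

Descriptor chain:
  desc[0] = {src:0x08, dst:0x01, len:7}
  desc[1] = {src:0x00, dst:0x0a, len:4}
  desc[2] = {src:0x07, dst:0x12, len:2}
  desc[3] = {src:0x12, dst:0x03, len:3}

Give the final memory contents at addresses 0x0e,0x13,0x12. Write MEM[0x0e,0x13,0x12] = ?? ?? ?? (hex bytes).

MEM[0x0e,0x13,0x12] = 2b 83 2b

#0 dst[0x01+7] := {0x83,0xe7,0x88,0xd8,0x47,0x9d,0x2b}
#1 dst[0x0a+4] := {0xaa,0x83,0xe7,0x88}
#2 dst[0x12+2] := {0x2b,0x83}
#3 dst[0x03+3] := {0x2b,0x83,0x17}
query mem[0x0e]=0x2b, mem[0x13]=0x83, mem[0x12]=0x2b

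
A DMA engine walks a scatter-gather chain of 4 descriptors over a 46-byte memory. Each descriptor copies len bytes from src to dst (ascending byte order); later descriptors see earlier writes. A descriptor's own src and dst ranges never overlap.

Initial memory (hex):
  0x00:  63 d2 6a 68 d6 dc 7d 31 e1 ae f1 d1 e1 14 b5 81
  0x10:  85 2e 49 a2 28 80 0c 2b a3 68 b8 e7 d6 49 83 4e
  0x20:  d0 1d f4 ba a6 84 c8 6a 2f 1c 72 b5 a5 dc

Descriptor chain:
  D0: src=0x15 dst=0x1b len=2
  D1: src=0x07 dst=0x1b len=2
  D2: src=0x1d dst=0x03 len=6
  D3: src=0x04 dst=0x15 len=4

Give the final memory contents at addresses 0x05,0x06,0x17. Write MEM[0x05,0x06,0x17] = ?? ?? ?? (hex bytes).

#0 dst[0x1b+2] := {0x80,0x0c}
#1 dst[0x1b+2] := {0x31,0xe1}
#2 dst[0x03+6] := {0x49,0x83,0x4e,0xd0,0x1d,0xf4}
#3 dst[0x15+4] := {0x83,0x4e,0xd0,0x1d}
query mem[0x05]=0x4e, mem[0x06]=0xd0, mem[0x17]=0xd0

MEM[0x05,0x06,0x17] = 4e d0 d0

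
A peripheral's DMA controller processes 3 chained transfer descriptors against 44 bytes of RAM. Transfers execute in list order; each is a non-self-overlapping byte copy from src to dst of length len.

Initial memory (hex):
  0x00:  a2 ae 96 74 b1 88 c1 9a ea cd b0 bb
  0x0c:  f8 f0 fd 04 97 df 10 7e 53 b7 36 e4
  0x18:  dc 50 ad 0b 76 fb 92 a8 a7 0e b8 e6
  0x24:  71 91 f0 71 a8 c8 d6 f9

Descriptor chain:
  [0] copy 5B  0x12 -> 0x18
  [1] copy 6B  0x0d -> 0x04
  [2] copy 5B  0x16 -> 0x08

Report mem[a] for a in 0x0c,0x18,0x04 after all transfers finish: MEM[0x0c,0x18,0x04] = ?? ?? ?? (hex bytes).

MEM[0x0c,0x18,0x04] = 53 10 f0

  after D0: wrote 5B at 0x18 = 107e53b736
  after D1: wrote 6B at 0x04 = f0fd0497df10
  after D2: wrote 5B at 0x08 = 36e4107e53
query mem[0x0c]=0x53, mem[0x18]=0x10, mem[0x04]=0xf0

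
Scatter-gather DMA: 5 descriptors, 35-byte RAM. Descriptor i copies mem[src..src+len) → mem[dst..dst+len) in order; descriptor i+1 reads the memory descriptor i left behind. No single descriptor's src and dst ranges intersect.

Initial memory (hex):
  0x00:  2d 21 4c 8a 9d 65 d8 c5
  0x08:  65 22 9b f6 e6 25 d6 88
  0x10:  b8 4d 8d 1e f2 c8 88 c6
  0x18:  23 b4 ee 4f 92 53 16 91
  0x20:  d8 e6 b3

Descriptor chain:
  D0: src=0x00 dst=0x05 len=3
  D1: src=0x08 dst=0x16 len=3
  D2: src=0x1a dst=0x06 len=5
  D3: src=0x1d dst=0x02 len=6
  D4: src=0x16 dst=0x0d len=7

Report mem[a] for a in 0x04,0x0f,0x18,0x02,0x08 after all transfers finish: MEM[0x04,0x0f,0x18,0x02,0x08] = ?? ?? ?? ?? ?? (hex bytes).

#0 dst[0x05+3] := {0x2d,0x21,0x4c}
#1 dst[0x16+3] := {0x65,0x22,0x9b}
#2 dst[0x06+5] := {0xee,0x4f,0x92,0x53,0x16}
#3 dst[0x02+6] := {0x53,0x16,0x91,0xd8,0xe6,0xb3}
#4 dst[0x0d+7] := {0x65,0x22,0x9b,0xb4,0xee,0x4f,0x92}
query mem[0x04]=0x91, mem[0x0f]=0x9b, mem[0x18]=0x9b, mem[0x02]=0x53, mem[0x08]=0x92

MEM[0x04,0x0f,0x18,0x02,0x08] = 91 9b 9b 53 92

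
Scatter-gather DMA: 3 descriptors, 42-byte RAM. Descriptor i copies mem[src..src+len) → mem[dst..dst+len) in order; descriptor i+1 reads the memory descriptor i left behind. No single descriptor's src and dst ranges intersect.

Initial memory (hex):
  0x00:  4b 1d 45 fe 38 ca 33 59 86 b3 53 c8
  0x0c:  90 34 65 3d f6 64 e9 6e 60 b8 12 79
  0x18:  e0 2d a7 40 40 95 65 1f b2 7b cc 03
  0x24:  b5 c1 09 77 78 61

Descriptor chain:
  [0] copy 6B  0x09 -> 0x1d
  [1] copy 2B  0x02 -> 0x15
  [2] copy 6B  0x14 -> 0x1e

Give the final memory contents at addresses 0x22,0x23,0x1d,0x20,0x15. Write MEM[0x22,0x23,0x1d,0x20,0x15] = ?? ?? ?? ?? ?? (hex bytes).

D0: mem[0x1d..0x22] <- [b3 53 c8 90 34 65]
D1: mem[0x15..0x16] <- [45 fe]
D2: mem[0x1e..0x23] <- [60 45 fe 79 e0 2d]
query mem[0x22]=0xe0, mem[0x23]=0x2d, mem[0x1d]=0xb3, mem[0x20]=0xfe, mem[0x15]=0x45

MEM[0x22,0x23,0x1d,0x20,0x15] = e0 2d b3 fe 45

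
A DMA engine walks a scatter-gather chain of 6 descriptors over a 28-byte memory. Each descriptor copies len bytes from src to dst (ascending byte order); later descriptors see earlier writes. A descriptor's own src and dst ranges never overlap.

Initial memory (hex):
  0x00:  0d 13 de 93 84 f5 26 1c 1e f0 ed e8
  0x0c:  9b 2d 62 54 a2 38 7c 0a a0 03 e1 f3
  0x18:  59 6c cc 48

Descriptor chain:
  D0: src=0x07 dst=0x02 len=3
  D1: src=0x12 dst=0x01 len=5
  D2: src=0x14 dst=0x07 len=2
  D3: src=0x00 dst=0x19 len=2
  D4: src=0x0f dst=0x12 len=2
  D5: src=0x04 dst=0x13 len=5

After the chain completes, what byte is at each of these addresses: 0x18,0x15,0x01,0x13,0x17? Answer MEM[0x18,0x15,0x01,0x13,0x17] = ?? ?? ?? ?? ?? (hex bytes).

MEM[0x18,0x15,0x01,0x13,0x17] = 59 26 7c 03 03

D0: mem[0x02..0x04] <- [1c 1e f0]
D1: mem[0x01..0x05] <- [7c 0a a0 03 e1]
D2: mem[0x07..0x08] <- [a0 03]
D3: mem[0x19..0x1a] <- [0d 7c]
D4: mem[0x12..0x13] <- [54 a2]
D5: mem[0x13..0x17] <- [03 e1 26 a0 03]
query mem[0x18]=0x59, mem[0x15]=0x26, mem[0x01]=0x7c, mem[0x13]=0x03, mem[0x17]=0x03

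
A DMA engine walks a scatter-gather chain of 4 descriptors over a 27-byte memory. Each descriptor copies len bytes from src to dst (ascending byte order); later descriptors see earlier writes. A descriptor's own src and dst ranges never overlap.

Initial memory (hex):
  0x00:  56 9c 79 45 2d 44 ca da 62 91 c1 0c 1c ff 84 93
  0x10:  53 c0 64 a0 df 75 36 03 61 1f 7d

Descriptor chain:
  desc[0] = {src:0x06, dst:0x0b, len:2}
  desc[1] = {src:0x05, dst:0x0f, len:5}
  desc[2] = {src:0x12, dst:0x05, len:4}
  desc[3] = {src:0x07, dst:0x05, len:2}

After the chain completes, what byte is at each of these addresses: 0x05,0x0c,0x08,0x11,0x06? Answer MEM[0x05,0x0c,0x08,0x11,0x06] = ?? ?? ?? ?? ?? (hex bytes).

MEM[0x05,0x0c,0x08,0x11,0x06] = df da 75 da 75

[0] 0x06->0x0b len=2 : ca da
[1] 0x05->0x0f len=5 : 44 ca da 62 91
[2] 0x12->0x05 len=4 : 62 91 df 75
[3] 0x07->0x05 len=2 : df 75
query mem[0x05]=0xdf, mem[0x0c]=0xda, mem[0x08]=0x75, mem[0x11]=0xda, mem[0x06]=0x75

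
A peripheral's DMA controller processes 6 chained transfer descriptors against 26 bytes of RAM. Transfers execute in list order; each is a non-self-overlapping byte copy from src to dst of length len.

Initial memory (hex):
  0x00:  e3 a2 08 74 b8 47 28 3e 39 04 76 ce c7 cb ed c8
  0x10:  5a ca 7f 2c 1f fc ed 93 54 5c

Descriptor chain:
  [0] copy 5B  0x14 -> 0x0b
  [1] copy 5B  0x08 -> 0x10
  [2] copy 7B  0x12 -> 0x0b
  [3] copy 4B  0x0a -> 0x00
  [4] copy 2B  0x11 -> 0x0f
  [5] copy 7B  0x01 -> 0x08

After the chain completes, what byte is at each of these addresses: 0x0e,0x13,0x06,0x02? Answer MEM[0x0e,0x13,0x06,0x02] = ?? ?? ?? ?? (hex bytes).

#0 dst[0x0b+5] := {0x1f,0xfc,0xed,0x93,0x54}
#1 dst[0x10+5] := {0x39,0x04,0x76,0x1f,0xfc}
#2 dst[0x0b+7] := {0x76,0x1f,0xfc,0xfc,0xed,0x93,0x54}
#3 dst[0x00+4] := {0x76,0x76,0x1f,0xfc}
#4 dst[0x0f+2] := {0x54,0x76}
#5 dst[0x08+7] := {0x76,0x1f,0xfc,0xb8,0x47,0x28,0x3e}
query mem[0x0e]=0x3e, mem[0x13]=0x1f, mem[0x06]=0x28, mem[0x02]=0x1f

MEM[0x0e,0x13,0x06,0x02] = 3e 1f 28 1f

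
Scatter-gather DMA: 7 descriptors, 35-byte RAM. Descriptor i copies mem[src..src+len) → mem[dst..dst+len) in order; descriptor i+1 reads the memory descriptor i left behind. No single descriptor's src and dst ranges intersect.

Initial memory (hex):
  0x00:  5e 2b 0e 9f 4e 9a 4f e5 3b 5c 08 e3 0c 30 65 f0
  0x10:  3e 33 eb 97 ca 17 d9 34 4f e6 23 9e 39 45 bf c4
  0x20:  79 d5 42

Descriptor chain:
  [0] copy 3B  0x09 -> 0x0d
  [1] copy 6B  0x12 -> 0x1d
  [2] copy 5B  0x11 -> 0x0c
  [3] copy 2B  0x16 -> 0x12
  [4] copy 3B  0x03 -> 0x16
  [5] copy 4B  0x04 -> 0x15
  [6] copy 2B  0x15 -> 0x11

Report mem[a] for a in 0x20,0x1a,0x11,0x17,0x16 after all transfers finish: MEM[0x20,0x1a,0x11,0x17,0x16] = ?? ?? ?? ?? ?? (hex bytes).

D0: mem[0x0d..0x0f] <- [5c 08 e3]
D1: mem[0x1d..0x22] <- [eb 97 ca 17 d9 34]
D2: mem[0x0c..0x10] <- [33 eb 97 ca 17]
D3: mem[0x12..0x13] <- [d9 34]
D4: mem[0x16..0x18] <- [9f 4e 9a]
D5: mem[0x15..0x18] <- [4e 9a 4f e5]
D6: mem[0x11..0x12] <- [4e 9a]
query mem[0x20]=0x17, mem[0x1a]=0x23, mem[0x11]=0x4e, mem[0x17]=0x4f, mem[0x16]=0x9a

MEM[0x20,0x1a,0x11,0x17,0x16] = 17 23 4e 4f 9a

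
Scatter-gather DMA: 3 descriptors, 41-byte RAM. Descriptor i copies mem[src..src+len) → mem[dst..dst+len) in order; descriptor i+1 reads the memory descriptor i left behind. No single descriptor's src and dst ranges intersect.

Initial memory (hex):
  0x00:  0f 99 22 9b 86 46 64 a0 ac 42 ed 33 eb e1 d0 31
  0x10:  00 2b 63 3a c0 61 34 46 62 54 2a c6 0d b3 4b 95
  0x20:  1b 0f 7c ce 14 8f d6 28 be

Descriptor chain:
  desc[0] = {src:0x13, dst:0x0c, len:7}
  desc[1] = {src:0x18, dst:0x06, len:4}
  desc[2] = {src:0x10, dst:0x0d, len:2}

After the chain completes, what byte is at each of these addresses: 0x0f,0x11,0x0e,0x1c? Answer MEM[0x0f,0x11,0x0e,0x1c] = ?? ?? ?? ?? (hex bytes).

MEM[0x0f,0x11,0x0e,0x1c] = 34 62 62 0d

  after D0: wrote 7B at 0x0c = 3ac06134466254
  after D1: wrote 4B at 0x06 = 62542ac6
  after D2: wrote 2B at 0x0d = 4662
query mem[0x0f]=0x34, mem[0x11]=0x62, mem[0x0e]=0x62, mem[0x1c]=0x0d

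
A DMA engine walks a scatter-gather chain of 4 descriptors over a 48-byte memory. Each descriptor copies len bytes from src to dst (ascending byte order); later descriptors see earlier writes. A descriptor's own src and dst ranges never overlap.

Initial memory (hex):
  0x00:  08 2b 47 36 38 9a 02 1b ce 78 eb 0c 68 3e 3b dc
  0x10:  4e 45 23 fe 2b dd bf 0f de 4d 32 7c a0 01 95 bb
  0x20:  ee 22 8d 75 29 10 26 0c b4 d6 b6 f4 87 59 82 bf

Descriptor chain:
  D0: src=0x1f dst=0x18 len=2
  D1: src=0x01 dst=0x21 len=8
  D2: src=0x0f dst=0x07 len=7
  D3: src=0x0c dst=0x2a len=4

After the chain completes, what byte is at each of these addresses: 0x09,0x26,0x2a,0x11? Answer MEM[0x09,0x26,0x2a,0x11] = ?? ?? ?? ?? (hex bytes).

#0 dst[0x18+2] := {0xbb,0xee}
#1 dst[0x21+8] := {0x2b,0x47,0x36,0x38,0x9a,0x02,0x1b,0xce}
#2 dst[0x07+7] := {0xdc,0x4e,0x45,0x23,0xfe,0x2b,0xdd}
#3 dst[0x2a+4] := {0x2b,0xdd,0x3b,0xdc}
query mem[0x09]=0x45, mem[0x26]=0x02, mem[0x2a]=0x2b, mem[0x11]=0x45

MEM[0x09,0x26,0x2a,0x11] = 45 02 2b 45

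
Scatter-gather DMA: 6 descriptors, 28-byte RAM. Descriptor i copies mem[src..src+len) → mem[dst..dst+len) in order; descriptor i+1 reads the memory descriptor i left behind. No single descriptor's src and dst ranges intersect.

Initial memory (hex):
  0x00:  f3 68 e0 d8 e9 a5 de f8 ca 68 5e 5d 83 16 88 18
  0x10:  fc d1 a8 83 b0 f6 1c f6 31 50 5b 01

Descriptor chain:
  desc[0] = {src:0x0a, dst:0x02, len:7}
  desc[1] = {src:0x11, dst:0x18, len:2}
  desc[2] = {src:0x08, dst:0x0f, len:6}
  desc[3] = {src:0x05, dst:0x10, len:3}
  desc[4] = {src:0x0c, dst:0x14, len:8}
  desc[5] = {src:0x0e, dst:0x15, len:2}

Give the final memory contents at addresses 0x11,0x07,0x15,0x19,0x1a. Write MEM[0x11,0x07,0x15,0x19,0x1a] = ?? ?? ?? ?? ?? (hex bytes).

#0 dst[0x02+7] := {0x5e,0x5d,0x83,0x16,0x88,0x18,0xfc}
#1 dst[0x18+2] := {0xd1,0xa8}
#2 dst[0x0f+6] := {0xfc,0x68,0x5e,0x5d,0x83,0x16}
#3 dst[0x10+3] := {0x16,0x88,0x18}
#4 dst[0x14+8] := {0x83,0x16,0x88,0xfc,0x16,0x88,0x18,0x83}
#5 dst[0x15+2] := {0x88,0xfc}
query mem[0x11]=0x88, mem[0x07]=0x18, mem[0x15]=0x88, mem[0x19]=0x88, mem[0x1a]=0x18

MEM[0x11,0x07,0x15,0x19,0x1a] = 88 18 88 88 18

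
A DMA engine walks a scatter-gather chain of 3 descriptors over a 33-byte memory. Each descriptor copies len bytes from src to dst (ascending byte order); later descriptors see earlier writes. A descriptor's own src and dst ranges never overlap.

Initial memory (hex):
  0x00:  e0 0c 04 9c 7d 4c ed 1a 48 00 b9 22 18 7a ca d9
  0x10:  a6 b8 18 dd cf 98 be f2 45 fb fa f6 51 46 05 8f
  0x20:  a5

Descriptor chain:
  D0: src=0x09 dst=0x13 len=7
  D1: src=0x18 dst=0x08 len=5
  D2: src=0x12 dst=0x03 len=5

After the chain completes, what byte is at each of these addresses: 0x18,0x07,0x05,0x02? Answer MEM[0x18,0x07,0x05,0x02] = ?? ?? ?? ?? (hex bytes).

  after D0: wrote 7B at 0x13 = 00b922187acad9
  after D1: wrote 5B at 0x08 = cad9faf651
  after D2: wrote 5B at 0x03 = 1800b92218
query mem[0x18]=0xca, mem[0x07]=0x18, mem[0x05]=0xb9, mem[0x02]=0x04

MEM[0x18,0x07,0x05,0x02] = ca 18 b9 04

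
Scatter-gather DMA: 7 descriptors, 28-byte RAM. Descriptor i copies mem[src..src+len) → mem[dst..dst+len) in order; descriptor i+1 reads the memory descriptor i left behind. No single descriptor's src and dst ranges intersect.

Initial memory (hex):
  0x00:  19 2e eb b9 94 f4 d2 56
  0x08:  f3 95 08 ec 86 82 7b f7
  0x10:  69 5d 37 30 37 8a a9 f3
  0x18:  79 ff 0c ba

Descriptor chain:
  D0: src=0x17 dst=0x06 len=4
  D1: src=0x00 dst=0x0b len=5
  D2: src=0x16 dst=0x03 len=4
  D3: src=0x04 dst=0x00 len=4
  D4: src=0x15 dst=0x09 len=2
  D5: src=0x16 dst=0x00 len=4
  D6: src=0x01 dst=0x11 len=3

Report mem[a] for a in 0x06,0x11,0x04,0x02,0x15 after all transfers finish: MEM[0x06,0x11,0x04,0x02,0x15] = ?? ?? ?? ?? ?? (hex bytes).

[0] 0x17->0x06 len=4 : f3 79 ff 0c
[1] 0x00->0x0b len=5 : 19 2e eb b9 94
[2] 0x16->0x03 len=4 : a9 f3 79 ff
[3] 0x04->0x00 len=4 : f3 79 ff 79
[4] 0x15->0x09 len=2 : 8a a9
[5] 0x16->0x00 len=4 : a9 f3 79 ff
[6] 0x01->0x11 len=3 : f3 79 ff
query mem[0x06]=0xff, mem[0x11]=0xf3, mem[0x04]=0xf3, mem[0x02]=0x79, mem[0x15]=0x8a

MEM[0x06,0x11,0x04,0x02,0x15] = ff f3 f3 79 8a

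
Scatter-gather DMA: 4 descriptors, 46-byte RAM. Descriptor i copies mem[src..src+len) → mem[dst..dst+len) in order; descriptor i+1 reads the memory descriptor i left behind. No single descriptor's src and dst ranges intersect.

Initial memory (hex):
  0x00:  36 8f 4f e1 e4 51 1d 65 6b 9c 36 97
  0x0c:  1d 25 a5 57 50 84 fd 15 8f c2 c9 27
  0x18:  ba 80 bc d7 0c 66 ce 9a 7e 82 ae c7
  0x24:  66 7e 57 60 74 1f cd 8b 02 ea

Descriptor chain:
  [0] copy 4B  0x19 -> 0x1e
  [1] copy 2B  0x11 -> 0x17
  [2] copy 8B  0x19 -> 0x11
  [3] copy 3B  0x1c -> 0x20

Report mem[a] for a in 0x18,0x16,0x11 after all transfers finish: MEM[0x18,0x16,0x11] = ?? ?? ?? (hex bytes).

#0 dst[0x1e+4] := {0x80,0xbc,0xd7,0x0c}
#1 dst[0x17+2] := {0x84,0xfd}
#2 dst[0x11+8] := {0x80,0xbc,0xd7,0x0c,0x66,0x80,0xbc,0xd7}
#3 dst[0x20+3] := {0x0c,0x66,0x80}
query mem[0x18]=0xd7, mem[0x16]=0x80, mem[0x11]=0x80

MEM[0x18,0x16,0x11] = d7 80 80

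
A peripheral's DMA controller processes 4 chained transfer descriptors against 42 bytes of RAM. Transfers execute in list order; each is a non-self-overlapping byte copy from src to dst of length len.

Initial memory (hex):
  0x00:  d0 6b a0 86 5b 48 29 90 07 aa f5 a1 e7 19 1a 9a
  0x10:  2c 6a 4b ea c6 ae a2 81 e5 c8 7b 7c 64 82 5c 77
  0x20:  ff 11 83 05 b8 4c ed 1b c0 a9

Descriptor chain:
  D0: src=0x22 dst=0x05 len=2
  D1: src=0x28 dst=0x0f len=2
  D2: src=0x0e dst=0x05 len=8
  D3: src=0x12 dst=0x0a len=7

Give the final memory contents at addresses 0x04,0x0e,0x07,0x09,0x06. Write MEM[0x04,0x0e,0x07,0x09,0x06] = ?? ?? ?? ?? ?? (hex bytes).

D0: mem[0x05..0x06] <- [83 05]
D1: mem[0x0f..0x10] <- [c0 a9]
D2: mem[0x05..0x0c] <- [1a c0 a9 6a 4b ea c6 ae]
D3: mem[0x0a..0x10] <- [4b ea c6 ae a2 81 e5]
query mem[0x04]=0x5b, mem[0x0e]=0xa2, mem[0x07]=0xa9, mem[0x09]=0x4b, mem[0x06]=0xc0

MEM[0x04,0x0e,0x07,0x09,0x06] = 5b a2 a9 4b c0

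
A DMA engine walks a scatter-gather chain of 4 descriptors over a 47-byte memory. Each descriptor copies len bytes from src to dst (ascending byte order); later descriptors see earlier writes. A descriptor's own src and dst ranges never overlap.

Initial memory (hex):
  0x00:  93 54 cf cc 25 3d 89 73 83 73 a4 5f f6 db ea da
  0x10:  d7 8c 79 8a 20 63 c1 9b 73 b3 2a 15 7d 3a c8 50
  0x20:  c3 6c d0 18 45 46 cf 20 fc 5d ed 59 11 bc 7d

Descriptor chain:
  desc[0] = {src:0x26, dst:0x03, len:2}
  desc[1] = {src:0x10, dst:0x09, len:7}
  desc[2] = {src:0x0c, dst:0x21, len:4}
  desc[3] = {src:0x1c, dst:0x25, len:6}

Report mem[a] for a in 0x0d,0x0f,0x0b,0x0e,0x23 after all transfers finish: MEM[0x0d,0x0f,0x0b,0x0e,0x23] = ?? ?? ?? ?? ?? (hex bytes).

#0 dst[0x03+2] := {0xcf,0x20}
#1 dst[0x09+7] := {0xd7,0x8c,0x79,0x8a,0x20,0x63,0xc1}
#2 dst[0x21+4] := {0x8a,0x20,0x63,0xc1}
#3 dst[0x25+6] := {0x7d,0x3a,0xc8,0x50,0xc3,0x8a}
query mem[0x0d]=0x20, mem[0x0f]=0xc1, mem[0x0b]=0x79, mem[0x0e]=0x63, mem[0x23]=0x63

MEM[0x0d,0x0f,0x0b,0x0e,0x23] = 20 c1 79 63 63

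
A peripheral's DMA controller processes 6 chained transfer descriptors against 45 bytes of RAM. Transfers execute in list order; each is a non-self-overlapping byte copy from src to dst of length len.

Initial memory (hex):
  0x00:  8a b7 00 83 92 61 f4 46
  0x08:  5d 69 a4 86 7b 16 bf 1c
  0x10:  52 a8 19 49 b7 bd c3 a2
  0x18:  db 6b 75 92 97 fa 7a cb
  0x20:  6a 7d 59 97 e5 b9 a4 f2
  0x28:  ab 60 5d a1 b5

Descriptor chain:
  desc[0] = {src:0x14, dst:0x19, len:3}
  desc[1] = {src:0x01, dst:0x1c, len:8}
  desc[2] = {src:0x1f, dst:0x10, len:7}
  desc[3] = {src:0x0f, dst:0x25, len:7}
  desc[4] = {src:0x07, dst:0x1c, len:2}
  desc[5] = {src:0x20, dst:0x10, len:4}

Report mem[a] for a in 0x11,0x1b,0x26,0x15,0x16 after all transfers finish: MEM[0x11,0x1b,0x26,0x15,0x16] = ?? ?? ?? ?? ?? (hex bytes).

MEM[0x11,0x1b,0x26,0x15,0x16] = f4 c3 92 e5 b9

[0] 0x14->0x19 len=3 : b7 bd c3
[1] 0x01->0x1c len=8 : b7 00 83 92 61 f4 46 5d
[2] 0x1f->0x10 len=7 : 92 61 f4 46 5d e5 b9
[3] 0x0f->0x25 len=7 : 1c 92 61 f4 46 5d e5
[4] 0x07->0x1c len=2 : 46 5d
[5] 0x20->0x10 len=4 : 61 f4 46 5d
query mem[0x11]=0xf4, mem[0x1b]=0xc3, mem[0x26]=0x92, mem[0x15]=0xe5, mem[0x16]=0xb9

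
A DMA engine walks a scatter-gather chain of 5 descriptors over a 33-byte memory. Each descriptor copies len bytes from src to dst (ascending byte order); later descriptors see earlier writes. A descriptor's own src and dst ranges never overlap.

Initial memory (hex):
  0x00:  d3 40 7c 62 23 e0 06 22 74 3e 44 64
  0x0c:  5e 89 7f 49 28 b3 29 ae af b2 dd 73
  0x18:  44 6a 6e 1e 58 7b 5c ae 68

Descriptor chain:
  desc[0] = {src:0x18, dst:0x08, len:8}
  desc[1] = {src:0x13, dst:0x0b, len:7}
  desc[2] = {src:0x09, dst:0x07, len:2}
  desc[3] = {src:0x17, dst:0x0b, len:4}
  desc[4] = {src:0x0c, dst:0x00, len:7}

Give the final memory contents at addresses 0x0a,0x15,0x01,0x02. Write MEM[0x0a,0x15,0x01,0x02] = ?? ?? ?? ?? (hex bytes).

[0] 0x18->0x08 len=8 : 44 6a 6e 1e 58 7b 5c ae
[1] 0x13->0x0b len=7 : ae af b2 dd 73 44 6a
[2] 0x09->0x07 len=2 : 6a 6e
[3] 0x17->0x0b len=4 : 73 44 6a 6e
[4] 0x0c->0x00 len=7 : 44 6a 6e 73 44 6a 29
query mem[0x0a]=0x6e, mem[0x15]=0xb2, mem[0x01]=0x6a, mem[0x02]=0x6e

MEM[0x0a,0x15,0x01,0x02] = 6e b2 6a 6e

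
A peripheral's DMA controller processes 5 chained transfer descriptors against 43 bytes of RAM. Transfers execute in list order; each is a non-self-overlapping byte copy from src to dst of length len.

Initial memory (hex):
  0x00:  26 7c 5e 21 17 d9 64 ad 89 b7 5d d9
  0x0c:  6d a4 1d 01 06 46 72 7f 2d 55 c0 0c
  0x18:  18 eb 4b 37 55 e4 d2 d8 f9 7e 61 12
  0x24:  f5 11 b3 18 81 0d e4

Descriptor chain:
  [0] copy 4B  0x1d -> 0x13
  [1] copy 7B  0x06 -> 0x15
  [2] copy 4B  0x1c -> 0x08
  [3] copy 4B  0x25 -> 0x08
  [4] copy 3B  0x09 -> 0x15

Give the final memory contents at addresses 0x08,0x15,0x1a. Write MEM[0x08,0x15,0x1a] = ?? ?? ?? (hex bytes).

MEM[0x08,0x15,0x1a] = 11 b3 d9

  after D0: wrote 4B at 0x13 = e4d2d8f9
  after D1: wrote 7B at 0x15 = 64ad89b75dd96d
  after D2: wrote 4B at 0x08 = 55e4d2d8
  after D3: wrote 4B at 0x08 = 11b31881
  after D4: wrote 3B at 0x15 = b31881
query mem[0x08]=0x11, mem[0x15]=0xb3, mem[0x1a]=0xd9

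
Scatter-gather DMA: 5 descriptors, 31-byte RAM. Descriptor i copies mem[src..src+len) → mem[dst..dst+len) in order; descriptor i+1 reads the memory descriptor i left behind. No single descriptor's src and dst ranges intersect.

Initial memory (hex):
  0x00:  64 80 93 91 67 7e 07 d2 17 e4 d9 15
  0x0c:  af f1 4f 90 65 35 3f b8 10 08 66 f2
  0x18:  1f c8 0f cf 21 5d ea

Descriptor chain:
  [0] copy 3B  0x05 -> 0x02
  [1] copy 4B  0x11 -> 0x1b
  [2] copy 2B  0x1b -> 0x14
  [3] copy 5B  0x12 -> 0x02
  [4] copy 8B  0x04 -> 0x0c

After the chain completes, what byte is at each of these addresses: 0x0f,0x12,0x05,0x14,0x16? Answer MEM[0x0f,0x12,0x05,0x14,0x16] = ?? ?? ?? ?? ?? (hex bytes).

MEM[0x0f,0x12,0x05,0x14,0x16] = d2 d9 3f 35 66

D0: mem[0x02..0x04] <- [7e 07 d2]
D1: mem[0x1b..0x1e] <- [35 3f b8 10]
D2: mem[0x14..0x15] <- [35 3f]
D3: mem[0x02..0x06] <- [3f b8 35 3f 66]
D4: mem[0x0c..0x13] <- [35 3f 66 d2 17 e4 d9 15]
query mem[0x0f]=0xd2, mem[0x12]=0xd9, mem[0x05]=0x3f, mem[0x14]=0x35, mem[0x16]=0x66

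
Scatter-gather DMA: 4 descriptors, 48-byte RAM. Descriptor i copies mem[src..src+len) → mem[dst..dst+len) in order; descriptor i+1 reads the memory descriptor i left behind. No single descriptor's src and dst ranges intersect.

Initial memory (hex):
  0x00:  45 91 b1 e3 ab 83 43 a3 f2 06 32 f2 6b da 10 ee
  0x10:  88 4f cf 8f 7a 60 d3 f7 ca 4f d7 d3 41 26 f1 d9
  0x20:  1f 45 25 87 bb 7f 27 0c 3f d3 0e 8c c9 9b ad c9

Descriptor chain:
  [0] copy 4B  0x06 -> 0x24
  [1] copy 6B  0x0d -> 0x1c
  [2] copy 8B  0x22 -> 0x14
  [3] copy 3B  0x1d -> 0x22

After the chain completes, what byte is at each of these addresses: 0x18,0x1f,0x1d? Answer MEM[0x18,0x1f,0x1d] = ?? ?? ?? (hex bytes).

MEM[0x18,0x1f,0x1d] = f2 88 10

D0: mem[0x24..0x27] <- [43 a3 f2 06]
D1: mem[0x1c..0x21] <- [da 10 ee 88 4f cf]
D2: mem[0x14..0x1b] <- [25 87 43 a3 f2 06 3f d3]
D3: mem[0x22..0x24] <- [10 ee 88]
query mem[0x18]=0xf2, mem[0x1f]=0x88, mem[0x1d]=0x10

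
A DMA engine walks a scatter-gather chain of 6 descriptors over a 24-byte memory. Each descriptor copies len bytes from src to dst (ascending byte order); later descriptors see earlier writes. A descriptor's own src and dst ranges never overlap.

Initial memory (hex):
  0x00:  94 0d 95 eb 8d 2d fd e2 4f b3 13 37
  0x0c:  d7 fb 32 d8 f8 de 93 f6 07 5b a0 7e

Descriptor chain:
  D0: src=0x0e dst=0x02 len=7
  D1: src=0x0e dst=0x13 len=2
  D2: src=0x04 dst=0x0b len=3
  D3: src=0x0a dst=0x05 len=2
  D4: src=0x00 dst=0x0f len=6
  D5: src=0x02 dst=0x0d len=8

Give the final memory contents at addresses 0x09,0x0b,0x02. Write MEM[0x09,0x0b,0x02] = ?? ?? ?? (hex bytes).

MEM[0x09,0x0b,0x02] = b3 f8 32

D0: mem[0x02..0x08] <- [32 d8 f8 de 93 f6 07]
D1: mem[0x13..0x14] <- [32 d8]
D2: mem[0x0b..0x0d] <- [f8 de 93]
D3: mem[0x05..0x06] <- [13 f8]
D4: mem[0x0f..0x14] <- [94 0d 32 d8 f8 13]
D5: mem[0x0d..0x14] <- [32 d8 f8 13 f8 f6 07 b3]
query mem[0x09]=0xb3, mem[0x0b]=0xf8, mem[0x02]=0x32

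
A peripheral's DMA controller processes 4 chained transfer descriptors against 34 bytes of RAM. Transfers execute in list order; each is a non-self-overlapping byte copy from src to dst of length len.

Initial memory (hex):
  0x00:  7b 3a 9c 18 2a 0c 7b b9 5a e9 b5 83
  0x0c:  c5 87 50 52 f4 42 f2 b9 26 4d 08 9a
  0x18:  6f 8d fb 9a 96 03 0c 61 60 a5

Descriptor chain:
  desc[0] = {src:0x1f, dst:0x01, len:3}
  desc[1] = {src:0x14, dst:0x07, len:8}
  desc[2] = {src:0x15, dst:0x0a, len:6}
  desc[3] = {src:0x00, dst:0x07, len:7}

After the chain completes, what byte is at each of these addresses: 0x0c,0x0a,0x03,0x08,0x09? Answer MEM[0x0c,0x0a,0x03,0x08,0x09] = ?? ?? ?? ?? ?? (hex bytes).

MEM[0x0c,0x0a,0x03,0x08,0x09] = 0c a5 a5 61 60

[0] 0x1f->0x01 len=3 : 61 60 a5
[1] 0x14->0x07 len=8 : 26 4d 08 9a 6f 8d fb 9a
[2] 0x15->0x0a len=6 : 4d 08 9a 6f 8d fb
[3] 0x00->0x07 len=7 : 7b 61 60 a5 2a 0c 7b
query mem[0x0c]=0x0c, mem[0x0a]=0xa5, mem[0x03]=0xa5, mem[0x08]=0x61, mem[0x09]=0x60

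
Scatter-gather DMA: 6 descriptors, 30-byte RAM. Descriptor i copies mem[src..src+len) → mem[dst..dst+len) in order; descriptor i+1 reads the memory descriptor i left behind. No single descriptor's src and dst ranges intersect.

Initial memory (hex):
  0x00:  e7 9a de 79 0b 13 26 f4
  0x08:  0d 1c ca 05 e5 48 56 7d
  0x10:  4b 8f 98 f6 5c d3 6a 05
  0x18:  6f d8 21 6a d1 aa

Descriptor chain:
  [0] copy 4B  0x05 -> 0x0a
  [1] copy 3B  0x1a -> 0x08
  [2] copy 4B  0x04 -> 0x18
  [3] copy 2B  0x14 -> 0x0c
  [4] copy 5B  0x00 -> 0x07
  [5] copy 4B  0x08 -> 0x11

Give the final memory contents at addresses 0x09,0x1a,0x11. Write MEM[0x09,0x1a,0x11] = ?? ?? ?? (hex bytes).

MEM[0x09,0x1a,0x11] = de 26 9a

#0 dst[0x0a+4] := {0x13,0x26,0xf4,0x0d}
#1 dst[0x08+3] := {0x21,0x6a,0xd1}
#2 dst[0x18+4] := {0x0b,0x13,0x26,0xf4}
#3 dst[0x0c+2] := {0x5c,0xd3}
#4 dst[0x07+5] := {0xe7,0x9a,0xde,0x79,0x0b}
#5 dst[0x11+4] := {0x9a,0xde,0x79,0x0b}
query mem[0x09]=0xde, mem[0x1a]=0x26, mem[0x11]=0x9a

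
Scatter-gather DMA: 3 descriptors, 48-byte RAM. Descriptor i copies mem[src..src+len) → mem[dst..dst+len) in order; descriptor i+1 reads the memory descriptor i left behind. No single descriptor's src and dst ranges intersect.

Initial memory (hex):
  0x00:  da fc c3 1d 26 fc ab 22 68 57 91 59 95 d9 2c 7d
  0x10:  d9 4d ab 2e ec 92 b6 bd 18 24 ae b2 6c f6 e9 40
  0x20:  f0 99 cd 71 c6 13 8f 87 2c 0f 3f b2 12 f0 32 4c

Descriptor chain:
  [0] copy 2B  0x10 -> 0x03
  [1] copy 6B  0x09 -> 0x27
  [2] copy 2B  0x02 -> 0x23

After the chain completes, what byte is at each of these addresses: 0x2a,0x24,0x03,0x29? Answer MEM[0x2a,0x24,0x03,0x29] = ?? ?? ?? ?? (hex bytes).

D0: mem[0x03..0x04] <- [d9 4d]
D1: mem[0x27..0x2c] <- [57 91 59 95 d9 2c]
D2: mem[0x23..0x24] <- [c3 d9]
query mem[0x2a]=0x95, mem[0x24]=0xd9, mem[0x03]=0xd9, mem[0x29]=0x59

MEM[0x2a,0x24,0x03,0x29] = 95 d9 d9 59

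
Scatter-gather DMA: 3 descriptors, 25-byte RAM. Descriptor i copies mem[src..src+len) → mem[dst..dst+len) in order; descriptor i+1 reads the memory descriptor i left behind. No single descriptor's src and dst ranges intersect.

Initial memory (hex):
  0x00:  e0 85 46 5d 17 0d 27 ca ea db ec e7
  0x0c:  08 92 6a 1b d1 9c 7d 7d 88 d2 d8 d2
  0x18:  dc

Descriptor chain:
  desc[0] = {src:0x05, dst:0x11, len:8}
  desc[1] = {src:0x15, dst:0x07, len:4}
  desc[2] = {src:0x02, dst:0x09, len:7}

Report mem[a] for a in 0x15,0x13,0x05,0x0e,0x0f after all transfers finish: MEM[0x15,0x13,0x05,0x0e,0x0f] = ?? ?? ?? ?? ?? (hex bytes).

#0 dst[0x11+8] := {0x0d,0x27,0xca,0xea,0xdb,0xec,0xe7,0x08}
#1 dst[0x07+4] := {0xdb,0xec,0xe7,0x08}
#2 dst[0x09+7] := {0x46,0x5d,0x17,0x0d,0x27,0xdb,0xec}
query mem[0x15]=0xdb, mem[0x13]=0xca, mem[0x05]=0x0d, mem[0x0e]=0xdb, mem[0x0f]=0xec

MEM[0x15,0x13,0x05,0x0e,0x0f] = db ca 0d db ec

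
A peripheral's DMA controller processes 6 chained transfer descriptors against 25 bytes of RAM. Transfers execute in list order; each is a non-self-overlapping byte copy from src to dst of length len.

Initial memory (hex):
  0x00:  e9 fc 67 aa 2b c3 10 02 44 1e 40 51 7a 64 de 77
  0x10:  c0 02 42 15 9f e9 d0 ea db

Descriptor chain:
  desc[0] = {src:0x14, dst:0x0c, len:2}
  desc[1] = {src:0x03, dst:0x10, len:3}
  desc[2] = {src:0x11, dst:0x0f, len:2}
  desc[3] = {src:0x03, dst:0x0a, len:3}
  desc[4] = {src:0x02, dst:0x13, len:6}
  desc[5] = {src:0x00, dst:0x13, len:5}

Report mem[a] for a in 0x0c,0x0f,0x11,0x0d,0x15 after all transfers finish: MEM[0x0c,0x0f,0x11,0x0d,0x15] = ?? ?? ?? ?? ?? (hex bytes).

MEM[0x0c,0x0f,0x11,0x0d,0x15] = c3 2b 2b e9 67

[0] 0x14->0x0c len=2 : 9f e9
[1] 0x03->0x10 len=3 : aa 2b c3
[2] 0x11->0x0f len=2 : 2b c3
[3] 0x03->0x0a len=3 : aa 2b c3
[4] 0x02->0x13 len=6 : 67 aa 2b c3 10 02
[5] 0x00->0x13 len=5 : e9 fc 67 aa 2b
query mem[0x0c]=0xc3, mem[0x0f]=0x2b, mem[0x11]=0x2b, mem[0x0d]=0xe9, mem[0x15]=0x67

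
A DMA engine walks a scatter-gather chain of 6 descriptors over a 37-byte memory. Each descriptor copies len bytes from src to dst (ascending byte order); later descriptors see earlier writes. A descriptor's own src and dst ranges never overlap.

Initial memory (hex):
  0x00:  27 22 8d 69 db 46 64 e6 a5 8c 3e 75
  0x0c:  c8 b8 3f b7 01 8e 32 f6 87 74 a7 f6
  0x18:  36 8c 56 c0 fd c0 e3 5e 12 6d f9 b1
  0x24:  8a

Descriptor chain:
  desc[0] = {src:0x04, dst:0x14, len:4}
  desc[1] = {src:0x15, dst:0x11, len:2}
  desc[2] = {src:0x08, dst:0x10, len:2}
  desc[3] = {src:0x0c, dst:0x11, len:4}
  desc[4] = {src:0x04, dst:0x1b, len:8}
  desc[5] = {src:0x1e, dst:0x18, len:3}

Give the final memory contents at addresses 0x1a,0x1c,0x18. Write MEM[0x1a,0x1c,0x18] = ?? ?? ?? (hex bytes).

MEM[0x1a,0x1c,0x18] = 8c 46 e6

D0: mem[0x14..0x17] <- [db 46 64 e6]
D1: mem[0x11..0x12] <- [46 64]
D2: mem[0x10..0x11] <- [a5 8c]
D3: mem[0x11..0x14] <- [c8 b8 3f b7]
D4: mem[0x1b..0x22] <- [db 46 64 e6 a5 8c 3e 75]
D5: mem[0x18..0x1a] <- [e6 a5 8c]
query mem[0x1a]=0x8c, mem[0x1c]=0x46, mem[0x18]=0xe6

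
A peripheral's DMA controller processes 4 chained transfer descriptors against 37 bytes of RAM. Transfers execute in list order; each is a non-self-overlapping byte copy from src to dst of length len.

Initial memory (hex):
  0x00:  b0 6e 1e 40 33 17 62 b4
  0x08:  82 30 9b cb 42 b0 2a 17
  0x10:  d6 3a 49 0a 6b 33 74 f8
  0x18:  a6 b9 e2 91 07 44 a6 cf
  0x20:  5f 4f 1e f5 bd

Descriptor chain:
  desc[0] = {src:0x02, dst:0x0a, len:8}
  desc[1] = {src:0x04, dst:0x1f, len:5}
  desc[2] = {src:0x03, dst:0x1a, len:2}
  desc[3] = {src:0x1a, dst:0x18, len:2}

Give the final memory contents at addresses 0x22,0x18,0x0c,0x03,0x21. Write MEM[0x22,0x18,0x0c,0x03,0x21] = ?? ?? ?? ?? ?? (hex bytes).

MEM[0x22,0x18,0x0c,0x03,0x21] = b4 40 33 40 62

#0 dst[0x0a+8] := {0x1e,0x40,0x33,0x17,0x62,0xb4,0x82,0x30}
#1 dst[0x1f+5] := {0x33,0x17,0x62,0xb4,0x82}
#2 dst[0x1a+2] := {0x40,0x33}
#3 dst[0x18+2] := {0x40,0x33}
query mem[0x22]=0xb4, mem[0x18]=0x40, mem[0x0c]=0x33, mem[0x03]=0x40, mem[0x21]=0x62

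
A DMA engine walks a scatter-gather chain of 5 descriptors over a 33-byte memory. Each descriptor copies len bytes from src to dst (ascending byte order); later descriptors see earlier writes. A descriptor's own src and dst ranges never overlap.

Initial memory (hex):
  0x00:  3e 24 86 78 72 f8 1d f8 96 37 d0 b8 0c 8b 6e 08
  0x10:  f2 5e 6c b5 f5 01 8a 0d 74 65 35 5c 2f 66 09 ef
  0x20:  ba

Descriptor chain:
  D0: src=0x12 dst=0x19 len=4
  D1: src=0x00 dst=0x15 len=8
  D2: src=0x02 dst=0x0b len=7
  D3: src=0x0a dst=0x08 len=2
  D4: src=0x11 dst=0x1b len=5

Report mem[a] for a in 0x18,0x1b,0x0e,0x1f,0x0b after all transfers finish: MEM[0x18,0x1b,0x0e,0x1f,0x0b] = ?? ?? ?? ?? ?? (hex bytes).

MEM[0x18,0x1b,0x0e,0x1f,0x0b] = 78 96 f8 3e 86

D0: mem[0x19..0x1c] <- [6c b5 f5 01]
D1: mem[0x15..0x1c] <- [3e 24 86 78 72 f8 1d f8]
D2: mem[0x0b..0x11] <- [86 78 72 f8 1d f8 96]
D3: mem[0x08..0x09] <- [d0 86]
D4: mem[0x1b..0x1f] <- [96 6c b5 f5 3e]
query mem[0x18]=0x78, mem[0x1b]=0x96, mem[0x0e]=0xf8, mem[0x1f]=0x3e, mem[0x0b]=0x86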